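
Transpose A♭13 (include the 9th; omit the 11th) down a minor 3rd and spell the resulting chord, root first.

F, A, C, Eb, G, D

Transposed root: Ab → F (minor 3rd down). So we spell F dominant thirteenth:
F — root
A — major 3rd
C — perfect 5th
Eb — minor 7th
G — major 9th
D — major 13th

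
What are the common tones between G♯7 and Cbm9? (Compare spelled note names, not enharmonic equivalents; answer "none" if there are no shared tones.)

none

G♯7 = G#, B#, D#, F#.
Cbm9 = Cb, Ebb, Gb, Bbb, Db.
Shared: none.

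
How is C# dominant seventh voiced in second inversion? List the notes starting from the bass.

C# dominant seventh = C#–E#–G#–B; second inversion → fifth (G#) lowest.

G# – B – C# – E#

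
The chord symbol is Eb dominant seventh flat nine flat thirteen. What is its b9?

Root of Eb dominant seventh flat nine flat thirteen = Eb. The 9th is a minor 9th: Eb up a minor 9th → Fb.

Fb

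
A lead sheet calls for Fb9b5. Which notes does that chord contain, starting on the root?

Fb  Ab  Cbb  Ebb  Gb

Fb9b5 is a dominant ninth flat five built on Fb.
Root: Fb
Major 3rd (3rd): Ab
Diminished 5th (5th): Cbb
Minor 7th (7th): Ebb
Major 9th (9th): Gb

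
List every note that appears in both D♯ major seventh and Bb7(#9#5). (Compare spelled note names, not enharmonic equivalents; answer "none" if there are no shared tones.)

none

D♯ major seventh = D#, F##, A#, C##.
Bb7(#9#5) = Bb, D, F#, Ab, C#.
Shared: none.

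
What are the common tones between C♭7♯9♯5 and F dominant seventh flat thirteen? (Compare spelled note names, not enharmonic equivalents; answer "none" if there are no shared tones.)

C♭7♯9♯5: Cb Eb G Bbb D
F dominant seventh flat thirteen: F A C Eb Db
Common to both → Eb.

Eb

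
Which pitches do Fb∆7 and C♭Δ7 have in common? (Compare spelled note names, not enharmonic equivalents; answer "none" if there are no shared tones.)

Cb, Eb

Fb∆7: Fb Ab Cb Eb
C♭Δ7: Cb Eb Gb Bb
Common to both → Cb, Eb.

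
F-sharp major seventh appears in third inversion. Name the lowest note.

E-sharp

F-sharp major seventh = F-sharp–A-sharp–C-sharp–E-sharp. Third inversion → seventh in the bass = E-sharp.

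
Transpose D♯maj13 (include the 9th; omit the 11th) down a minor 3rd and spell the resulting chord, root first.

Transposed root: D# → B# (minor 3rd down). So we spell B# major thirteenth:
root → B#
3rd (major 3rd) → D##
5th (perfect 5th) → F##
7th (major 7th) → A##
9th (major 9th) → C##
13th (major 13th) → G##

B#, D##, F##, A##, C##, G##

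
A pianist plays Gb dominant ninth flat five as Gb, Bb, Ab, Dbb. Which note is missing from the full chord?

Fb

Gb dominant ninth flat five = Gb, Bb, Dbb, Fb, Ab. The voicing lacks the 7th (minor 7th), Fb.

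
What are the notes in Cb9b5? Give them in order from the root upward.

Cb, Eb, Gbb, Bbb, Db

Root Cb, quality dominant ninth flat five:
- root: Cb
- major 3rd: Eb
- diminished 5th: Gbb
- minor 7th: Bbb
- major 9th: Db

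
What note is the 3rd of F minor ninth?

Root of F minor ninth = F. The 3rd is a minor 3rd: F up a minor 3rd → Ab.

Ab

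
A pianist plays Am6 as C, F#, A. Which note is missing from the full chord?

Am6 = A, C, E, F#. The voicing lacks the 5th (perfect 5th), E.

E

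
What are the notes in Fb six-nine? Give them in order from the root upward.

Root F-flat, quality six-nine:
root → F-flat
3rd (major 3rd) → A-flat
5th (perfect 5th) → C-flat
6th (major 6th) → D-flat
9th (major 9th) → G-flat

F-flat, A-flat, C-flat, D-flat, G-flat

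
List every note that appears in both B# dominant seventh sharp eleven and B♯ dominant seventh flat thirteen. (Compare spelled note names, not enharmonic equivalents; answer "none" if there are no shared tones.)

B# dominant seventh sharp eleven = B#, D##, F##, A#, E##.
B♯ dominant seventh flat thirteen = B#, D##, F##, A#, G#.
Shared: B#, D##, F##, A#.

B# – D## – F## – A#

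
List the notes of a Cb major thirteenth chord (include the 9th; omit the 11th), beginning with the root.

C♭  E♭  G♭  B♭  D♭  A♭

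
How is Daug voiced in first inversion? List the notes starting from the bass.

Daug = D–F#–A#; first inversion → third (F#) lowest.

F#, A#, D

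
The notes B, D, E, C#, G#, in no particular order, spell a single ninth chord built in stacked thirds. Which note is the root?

C#

Arranged so that each adjacent pair is a third by letter name: C# – E – G# – B – D.
The bottom of that stack, C#, is the root (this is C# minor seventh flat nine).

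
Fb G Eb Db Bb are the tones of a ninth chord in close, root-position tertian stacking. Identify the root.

Eb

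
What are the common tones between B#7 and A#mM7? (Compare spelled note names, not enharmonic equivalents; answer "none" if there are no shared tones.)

A#

B#7: B# D## F## A#
A#mM7: A# C# E# G##
Common to both → A#.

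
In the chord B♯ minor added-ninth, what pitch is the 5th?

F##

B♯ minor added-ninth is built on B#; its 5th is a perfect 5th above the root.
A fifth above B uses the letter F, and the perfect 5th above B# is F##.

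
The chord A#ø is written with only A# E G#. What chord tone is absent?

The full A#ø chord is A#, C#, E, G#.
Comparing with the voicing, the minor 3rd (3rd) — C# — is absent.

C#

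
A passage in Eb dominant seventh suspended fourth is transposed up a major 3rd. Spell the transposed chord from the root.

A major 3rd up from E-flat is G, so the new chord is G dominant seventh suspended fourth.
root → G
4th (perfect 4th) → C
5th (perfect 5th) → D
7th (minor 7th) → F

G, C, D, F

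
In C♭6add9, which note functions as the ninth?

Db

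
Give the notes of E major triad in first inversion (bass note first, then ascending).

In root position, E major triad is E–G♯–B.
First inversion puts the third (G♯) in the bass.

G♯ – B – E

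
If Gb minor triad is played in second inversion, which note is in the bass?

Gb minor triad = G-flat–B-double-flat–D-flat. Second inversion → fifth in the bass = D-flat.

D-flat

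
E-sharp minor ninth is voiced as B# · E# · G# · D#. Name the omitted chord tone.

F##

E-sharp minor ninth = E#, G#, B#, D#, F##. The voicing lacks the 9th (major 9th), F##.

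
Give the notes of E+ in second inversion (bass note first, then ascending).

In root position, E+ is E–G#–B#.
Second inversion puts the fifth (B#) in the bass.

B# E G#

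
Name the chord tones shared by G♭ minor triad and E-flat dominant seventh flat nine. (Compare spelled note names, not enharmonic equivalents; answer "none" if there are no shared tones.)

Db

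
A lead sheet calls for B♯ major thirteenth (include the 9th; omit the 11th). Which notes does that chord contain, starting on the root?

B-sharp – D-double-sharp – F-double-sharp – A-double-sharp – C-double-sharp – G-double-sharp

B♯ major thirteenth is a major thirteenth built on B-sharp.
- root: B-sharp
- major 3rd: D-double-sharp
- perfect 5th: F-double-sharp
- major 7th: A-double-sharp
- major 9th: C-double-sharp
- major 13th: G-double-sharp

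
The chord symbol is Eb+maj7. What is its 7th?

D

Eb+maj7 is built on E♭; its 7th is a major 7th above the root.
A seventh above E uses the letter D, and the major 7th above E♭ is D.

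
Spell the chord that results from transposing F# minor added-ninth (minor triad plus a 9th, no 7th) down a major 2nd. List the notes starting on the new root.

E G B F-sharp

Transposed root: F-sharp → E (major 2nd down). So we spell E minor added-ninth:
root → E
3rd (minor 3rd) → G
5th (perfect 5th) → B
9th (major 9th) → F-sharp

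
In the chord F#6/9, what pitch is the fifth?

Root of F#6/9 = F#. The 5th is a perfect 5th: F# up a perfect 5th → C#.

C#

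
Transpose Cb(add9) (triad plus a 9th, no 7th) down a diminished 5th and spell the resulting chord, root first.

F A C G

Cb down a diminished 5th → F. New chord: F added-ninth.
root → F
3rd (major 3rd) → A
5th (perfect 5th) → C
9th (major 9th) → G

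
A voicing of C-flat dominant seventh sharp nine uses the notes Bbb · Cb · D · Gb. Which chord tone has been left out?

The full C-flat dominant seventh sharp nine chord is Cb, Eb, Gb, Bbb, D.
Comparing with the voicing, the major 3rd (3rd) — Eb — is absent.

Eb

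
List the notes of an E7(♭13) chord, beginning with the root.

E7(♭13) is a dominant seventh flat thirteen built on E.
Root: E
Major 3rd (3rd): G♯
Perfect 5th (5th): B
Minor 7th (7th): D
Minor 13th (13th): C

E, G♯, B, D, C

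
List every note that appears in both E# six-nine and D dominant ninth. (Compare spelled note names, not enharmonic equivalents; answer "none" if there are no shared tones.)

none

E# six-nine = E-sharp, G-double-sharp, B-sharp, C-double-sharp, F-double-sharp.
D dominant ninth = D, F-sharp, A, C, E.
Shared: none.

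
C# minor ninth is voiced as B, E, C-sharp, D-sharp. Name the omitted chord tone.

C# minor ninth = C-sharp, E, G-sharp, B, D-sharp. The voicing lacks the 5th (perfect 5th), G-sharp.

G-sharp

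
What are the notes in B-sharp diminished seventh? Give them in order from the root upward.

B-sharp – D-sharp – F-sharp – A

B-sharp diminished seventh is a diminished seventh built on B-sharp.
root → B-sharp
3rd (minor 3rd) → D-sharp
5th (diminished 5th) → F-sharp
7th (diminished 7th) → A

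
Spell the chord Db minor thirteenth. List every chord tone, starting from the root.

D-flat F-flat A-flat C-flat E-flat G-flat B-flat

Db minor thirteenth is a minor thirteenth built on D-flat.
- root: D-flat
- minor 3rd: F-flat
- perfect 5th: A-flat
- minor 7th: C-flat
- major 9th: E-flat
- perfect 11th: G-flat
- major 13th: B-flat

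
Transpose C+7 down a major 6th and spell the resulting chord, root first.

C down a major 6th → E♭. New chord: E♭ augmented seventh.
Root: E♭
Major 3rd (3rd): G
Augmented 5th (5th): B
Minor 7th (7th): D♭

E♭ – G – B – D♭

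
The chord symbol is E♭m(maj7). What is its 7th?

E♭m(maj7) is built on E♭; its 7th is a major 7th above the root.
A seventh above E uses the letter D, and the major 7th above E♭ is D.

D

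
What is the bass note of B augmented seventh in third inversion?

A

B augmented seventh in root position is B–D-sharp–F-double-sharp–A.
Third inversion places the seventh in the bass, which is A.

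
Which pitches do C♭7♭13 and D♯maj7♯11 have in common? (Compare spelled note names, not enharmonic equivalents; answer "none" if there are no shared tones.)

C♭7♭13 = C♭, E♭, G♭, B𝄫, A𝄫.
D♯maj7♯11 = D♯, F𝄪, A♯, C𝄪, G𝄪.
Shared: none.

none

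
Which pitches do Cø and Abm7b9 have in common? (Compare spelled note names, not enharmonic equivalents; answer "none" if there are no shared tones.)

Eb  Gb

Cø = C, Eb, Gb, Bb.
Abm7b9 = Ab, Cb, Eb, Gb, Bbb.
Shared: Eb, Gb.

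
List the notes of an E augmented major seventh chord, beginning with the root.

E, G♯, B♯, D♯

E augmented major seventh is an augmented major seventh built on E.
E — root
G♯ — major 3rd
B♯ — augmented 5th
D♯ — major 7th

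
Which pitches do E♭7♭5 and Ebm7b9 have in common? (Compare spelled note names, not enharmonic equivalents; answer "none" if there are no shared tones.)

Eb – Db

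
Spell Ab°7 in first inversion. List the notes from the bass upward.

Ab°7 = Ab–Cb–Ebb–Gbb; first inversion → third (Cb) lowest.

Cb, Ebb, Gbb, Ab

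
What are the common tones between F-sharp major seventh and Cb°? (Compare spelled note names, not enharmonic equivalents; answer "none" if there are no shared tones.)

none

F-sharp major seventh = F♯, A♯, C♯, E♯.
Cb° = C♭, E𝄫, G𝄫.
Shared: none.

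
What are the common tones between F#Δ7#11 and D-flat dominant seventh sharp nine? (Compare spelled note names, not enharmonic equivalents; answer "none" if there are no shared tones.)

none

F#Δ7#11 = F♯, A♯, C♯, E♯, B♯.
D-flat dominant seventh sharp nine = D♭, F, A♭, C♭, E.
Shared: none.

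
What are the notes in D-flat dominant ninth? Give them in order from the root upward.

Root D-flat, quality dominant ninth:
root → D-flat
3rd (major 3rd) → F
5th (perfect 5th) → A-flat
7th (minor 7th) → C-flat
9th (major 9th) → E-flat

D-flat, F, A-flat, C-flat, E-flat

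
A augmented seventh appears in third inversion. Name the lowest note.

A augmented seventh = A–C-sharp–E-sharp–G. Third inversion → seventh in the bass = G.

G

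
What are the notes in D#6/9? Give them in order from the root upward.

D# F## A# B# E#

D#6/9 is a six-nine built on D#.
- root: D#
- major 3rd: F##
- perfect 5th: A#
- major 6th: B#
- major 9th: E#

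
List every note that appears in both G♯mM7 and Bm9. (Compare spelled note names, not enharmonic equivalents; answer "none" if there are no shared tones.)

B

G♯mM7 = G#, B, D#, F##.
Bm9 = B, D, F#, A, C#.
Shared: B.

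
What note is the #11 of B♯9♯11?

B♯9♯11 is built on B#; its 11th is an augmented 11th above the root.
A fourth above B uses the letter E, and the augmented 11th above B# is E##.

E##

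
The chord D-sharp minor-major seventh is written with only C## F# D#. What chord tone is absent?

A#

D-sharp minor-major seventh = D#, F#, A#, C##. The voicing lacks the 5th (perfect 5th), A#.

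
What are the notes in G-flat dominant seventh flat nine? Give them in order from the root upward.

G-flat, B-flat, D-flat, F-flat, A-double-flat

G-flat dominant seventh flat nine: dominant seventh flat nine on G-flat.
G-flat — root
B-flat — major 3rd
D-flat — perfect 5th
F-flat — minor 7th
A-double-flat — minor 9th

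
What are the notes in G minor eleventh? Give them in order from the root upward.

G  Bb  D  F  A  C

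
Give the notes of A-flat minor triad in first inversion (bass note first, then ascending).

C-flat – E-flat – A-flat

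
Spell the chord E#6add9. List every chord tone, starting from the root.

E#6add9 is a six-nine built on E#.
Root: E#
Major 3rd (3rd): G##
Perfect 5th (5th): B#
Major 6th (6th): C##
Major 9th (9th): F##

E#, G##, B#, C##, F##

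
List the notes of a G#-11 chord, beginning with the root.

G#, B, D#, F#, A#, C#

G#-11: minor eleventh on G#.
G# — root
B — minor 3rd
D# — perfect 5th
F# — minor 7th
A# — major 9th
C# — perfect 11th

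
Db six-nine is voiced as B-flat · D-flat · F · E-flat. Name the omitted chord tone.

Db six-nine = D-flat, F, A-flat, B-flat, E-flat. The voicing lacks the 5th (perfect 5th), A-flat.

A-flat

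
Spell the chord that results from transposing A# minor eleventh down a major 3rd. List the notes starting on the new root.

Transposed root: A♯ → F♯ (major 3rd down). So we spell F♯ minor eleventh:
root → F♯
3rd (minor 3rd) → A
5th (perfect 5th) → C♯
7th (minor 7th) → E
9th (major 9th) → G♯
11th (perfect 11th) → B

F♯, A, C♯, E, G♯, B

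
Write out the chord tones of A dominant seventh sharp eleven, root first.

A, C-sharp, E, G, D-sharp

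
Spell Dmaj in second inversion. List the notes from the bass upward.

A D F♯

Dmaj = D–F♯–A; second inversion → fifth (A) lowest.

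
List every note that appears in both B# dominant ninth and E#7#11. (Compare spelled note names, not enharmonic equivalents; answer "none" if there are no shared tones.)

B# dominant ninth: B♯ D𝄪 F𝄪 A♯ C𝄪
E#7#11: E♯ G𝄪 B♯ D♯ A𝄪
Common to both → B♯.

B♯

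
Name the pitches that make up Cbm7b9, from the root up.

Root Cb, quality minor seventh flat nine:
Cb — root
Ebb — minor 3rd
Gb — perfect 5th
Bbb — minor 7th
Dbb — minor 9th

Cb, Ebb, Gb, Bbb, Dbb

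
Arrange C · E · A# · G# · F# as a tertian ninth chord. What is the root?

F#

Stacking in thirds gives F# – A# – C – E – G#, so F# is the root — F# dominant ninth flat five.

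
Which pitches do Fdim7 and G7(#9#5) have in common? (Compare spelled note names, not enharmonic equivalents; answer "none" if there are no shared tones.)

F

Fdim7: F A♭ C♭ E𝄫
G7(#9#5): G B D♯ F A♯
Common to both → F.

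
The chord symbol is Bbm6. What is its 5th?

Root of Bbm6 = B♭. The 5th is a perfect 5th: B♭ up a perfect 5th → F.

F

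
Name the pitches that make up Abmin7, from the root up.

A♭, C♭, E♭, G♭

Abmin7 is a minor seventh built on A♭.
Root: A♭
Minor 3rd (3rd): C♭
Perfect 5th (5th): E♭
Minor 7th (7th): G♭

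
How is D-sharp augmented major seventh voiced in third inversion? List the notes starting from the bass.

C##, D#, F##, A##

D-sharp augmented major seventh = D#–F##–A##–C##; third inversion → seventh (C##) lowest.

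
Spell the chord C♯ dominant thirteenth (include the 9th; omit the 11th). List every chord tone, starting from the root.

C-sharp E-sharp G-sharp B D-sharp A-sharp

C♯ dominant thirteenth is a dominant thirteenth built on C-sharp.
Root: C-sharp
Major 3rd (3rd): E-sharp
Perfect 5th (5th): G-sharp
Minor 7th (7th): B
Major 9th (9th): D-sharp
Major 13th (13th): A-sharp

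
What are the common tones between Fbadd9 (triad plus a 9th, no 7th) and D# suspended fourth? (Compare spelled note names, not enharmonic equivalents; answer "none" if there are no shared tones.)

none

Fbadd9 = Fb, Ab, Cb, Gb.
D# suspended fourth = D#, G#, A#.
Shared: none.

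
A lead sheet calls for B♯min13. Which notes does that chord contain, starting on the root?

B# – D# – F## – A# – C## – E# – G##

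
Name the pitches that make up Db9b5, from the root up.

Db  F  Abb  Cb  Eb

Db9b5: dominant ninth flat five on Db.
- root: Db
- major 3rd: F
- diminished 5th: Abb
- minor 7th: Cb
- major 9th: Eb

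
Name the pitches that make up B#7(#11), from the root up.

B♯, D𝄪, F𝄪, A♯, E𝄪

B#7(#11) is a dominant seventh sharp eleven built on B♯.
B♯ — root
D𝄪 — major 3rd
F𝄪 — perfect 5th
A♯ — minor 7th
E𝄪 — augmented 11th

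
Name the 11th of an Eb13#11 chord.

A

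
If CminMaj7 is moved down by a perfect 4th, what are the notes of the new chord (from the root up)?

Transposed root: C → G (perfect 4th down). So we spell G minor-major seventh:
G — root
B♭ — minor 3rd
D — perfect 5th
F♯ — major 7th

G, B♭, D, F♯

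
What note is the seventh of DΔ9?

DΔ9 is built on D; its 7th is a major 7th above the root.
A seventh above D uses the letter C, and the major 7th above D is C#.

C#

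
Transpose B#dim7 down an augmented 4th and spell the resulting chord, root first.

B# down an augmented 4th → F#. New chord: F# diminished seventh.
root → F#
3rd (minor 3rd) → A
5th (diminished 5th) → C
7th (diminished 7th) → Eb

F#  A  C  Eb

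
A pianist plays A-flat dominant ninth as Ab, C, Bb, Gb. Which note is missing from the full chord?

Eb

A-flat dominant ninth = Ab, C, Eb, Gb, Bb. The voicing lacks the 5th (perfect 5th), Eb.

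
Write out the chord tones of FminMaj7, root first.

F – Ab – C – E

Root F, quality minor-major seventh:
F — root
Ab — minor 3rd
C — perfect 5th
E — major 7th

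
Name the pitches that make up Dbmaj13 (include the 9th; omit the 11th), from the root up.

D♭, F, A♭, C, E♭, B♭

Root D♭, quality major thirteenth:
root → D♭
3rd (major 3rd) → F
5th (perfect 5th) → A♭
7th (major 7th) → C
9th (major 9th) → E♭
13th (major 13th) → B♭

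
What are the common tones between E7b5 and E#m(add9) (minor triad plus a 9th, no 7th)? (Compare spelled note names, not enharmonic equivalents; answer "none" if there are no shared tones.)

G#

E7b5: E G# Bb D
E#m(add9): E# G# B# F##
Common to both → G#.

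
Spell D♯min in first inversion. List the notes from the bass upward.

F♯ A♯ D♯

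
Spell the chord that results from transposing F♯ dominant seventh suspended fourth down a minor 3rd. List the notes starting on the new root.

Transposed root: F♯ → D♯ (minor 3rd down). So we spell D♯ dominant seventh suspended fourth:
- root: D♯
- perfect 4th: G♯
- perfect 5th: A♯
- minor 7th: C♯

D♯, G♯, A♯, C♯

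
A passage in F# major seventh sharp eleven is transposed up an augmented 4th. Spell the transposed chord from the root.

B-sharp D-double-sharp F-double-sharp A-double-sharp E-double-sharp

Transposed root: F-sharp → B-sharp (augmented 4th up). So we spell B-sharp major seventh sharp eleven:
B-sharp — root
D-double-sharp — major 3rd
F-double-sharp — perfect 5th
A-double-sharp — major 7th
E-double-sharp — augmented 11th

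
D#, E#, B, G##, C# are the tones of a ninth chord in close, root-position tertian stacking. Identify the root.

C#

Stacking in thirds gives C# – E# – G## – B – D#, so C# is the root — C# dominant ninth sharp five.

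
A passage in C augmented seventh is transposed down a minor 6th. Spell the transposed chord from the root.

E G-sharp B-sharp D

C down a minor 6th → E. New chord: E augmented seventh.
root → E
3rd (major 3rd) → G-sharp
5th (augmented 5th) → B-sharp
7th (minor 7th) → D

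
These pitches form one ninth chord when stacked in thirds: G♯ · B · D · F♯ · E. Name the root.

Arranged so that each adjacent pair is a third by letter name: E – G♯ – B – D – F♯.
The bottom of that stack, E, is the root (this is E dominant ninth).

E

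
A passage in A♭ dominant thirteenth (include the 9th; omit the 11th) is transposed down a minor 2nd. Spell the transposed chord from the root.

Transposed root: Ab → G (minor 2nd down). So we spell G dominant thirteenth:
G — root
B — major 3rd
D — perfect 5th
F — minor 7th
A — major 9th
E — major 13th

G, B, D, F, A, E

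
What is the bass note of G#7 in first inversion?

B#

G#7 in root position is G#–B#–D#–F#.
First inversion places the third in the bass, which is B#.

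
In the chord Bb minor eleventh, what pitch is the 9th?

C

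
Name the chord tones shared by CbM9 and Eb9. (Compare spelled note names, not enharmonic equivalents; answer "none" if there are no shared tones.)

CbM9 = Cb, Eb, Gb, Bb, Db.
Eb9 = Eb, G, Bb, Db, F.
Shared: Eb, Bb, Db.

Eb  Bb  Db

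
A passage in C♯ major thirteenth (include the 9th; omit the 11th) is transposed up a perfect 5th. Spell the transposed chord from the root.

G#, B#, D#, F##, A#, E#

A perfect 5th up from C# is G#, so the new chord is G# major thirteenth.
- root: G#
- major 3rd: B#
- perfect 5th: D#
- major 7th: F##
- major 9th: A#
- major 13th: E#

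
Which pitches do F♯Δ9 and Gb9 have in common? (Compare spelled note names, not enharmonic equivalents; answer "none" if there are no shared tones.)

F♯Δ9 = F#, A#, C#, E#, G#.
Gb9 = Gb, Bb, Db, Fb, Ab.
Shared: none.

none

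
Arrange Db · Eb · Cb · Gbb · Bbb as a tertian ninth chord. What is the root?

Stacking in thirds gives Cb – Eb – Gbb – Bbb – Db, so Cb is the root — Cb dominant ninth flat five.

Cb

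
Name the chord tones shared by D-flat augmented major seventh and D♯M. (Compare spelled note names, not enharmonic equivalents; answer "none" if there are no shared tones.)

none

D-flat augmented major seventh: Db F A C
D♯M: D# F## A#
Common to both → none.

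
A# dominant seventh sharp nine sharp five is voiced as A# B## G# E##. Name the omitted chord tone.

C##

The full A# dominant seventh sharp nine sharp five chord is A#, C##, E##, G#, B##.
Comparing with the voicing, the major 3rd (3rd) — C## — is absent.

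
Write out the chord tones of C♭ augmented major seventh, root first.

Cb – Eb – G – Bb

C♭ augmented major seventh: augmented major seventh on Cb.
root → Cb
3rd (major 3rd) → Eb
5th (augmented 5th) → G
7th (major 7th) → Bb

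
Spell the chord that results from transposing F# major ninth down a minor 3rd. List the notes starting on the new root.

D#, F##, A#, C##, E#

F# down a minor 3rd → D#. New chord: D# major ninth.
D# — root
F## — major 3rd
A# — perfect 5th
C## — major 7th
E# — major 9th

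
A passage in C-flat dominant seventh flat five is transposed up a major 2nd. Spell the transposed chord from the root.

Db, F, Abb, Cb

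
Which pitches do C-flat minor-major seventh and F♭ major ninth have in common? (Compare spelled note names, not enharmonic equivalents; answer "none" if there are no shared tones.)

C-flat minor-major seventh = Cb, Ebb, Gb, Bb.
F♭ major ninth = Fb, Ab, Cb, Eb, Gb.
Shared: Cb, Gb.

Cb  Gb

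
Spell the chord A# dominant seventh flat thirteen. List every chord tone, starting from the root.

A♯ C𝄪 E♯ G♯ F♯

Root A♯, quality dominant seventh flat thirteen:
root → A♯
3rd (major 3rd) → C𝄪
5th (perfect 5th) → E♯
7th (minor 7th) → G♯
13th (minor 13th) → F♯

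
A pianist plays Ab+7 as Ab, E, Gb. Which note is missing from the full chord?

C

Ab+7 = Ab, C, E, Gb. The voicing lacks the 3rd (major 3rd), C.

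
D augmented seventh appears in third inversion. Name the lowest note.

D augmented seventh in root position is D–F♯–A♯–C.
Third inversion places the seventh in the bass, which is C.

C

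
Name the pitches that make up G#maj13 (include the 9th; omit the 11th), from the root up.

G#maj13 is a major thirteenth built on G#.
Root: G#
Major 3rd (3rd): B#
Perfect 5th (5th): D#
Major 7th (7th): F##
Major 9th (9th): A#
Major 13th (13th): E#

G#, B#, D#, F##, A#, E#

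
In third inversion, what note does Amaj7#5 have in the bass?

Amaj7#5 = A–C#–E#–G#. Third inversion → seventh in the bass = G#.

G#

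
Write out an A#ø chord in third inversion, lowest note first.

A#ø = A#–C#–E–G#; third inversion → seventh (G#) lowest.

G#, A#, C#, E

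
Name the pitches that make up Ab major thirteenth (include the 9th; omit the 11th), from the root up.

Ab – C – Eb – G – Bb – F

Ab major thirteenth: major thirteenth on Ab.
Root: Ab
Major 3rd (3rd): C
Perfect 5th (5th): Eb
Major 7th (7th): G
Major 9th (9th): Bb
Major 13th (13th): F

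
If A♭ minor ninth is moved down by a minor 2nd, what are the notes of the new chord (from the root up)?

G, Bb, D, F, A

Ab down a minor 2nd → G. New chord: G minor ninth.
Root: G
Minor 3rd (3rd): Bb
Perfect 5th (5th): D
Minor 7th (7th): F
Major 9th (9th): A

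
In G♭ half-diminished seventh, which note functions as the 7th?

F-flat

Root of G♭ half-diminished seventh = G-flat. The 7th is a minor 7th: G-flat up a minor 7th → F-flat.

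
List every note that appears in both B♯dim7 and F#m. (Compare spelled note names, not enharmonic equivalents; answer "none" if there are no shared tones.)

F#  A

B♯dim7: B# D# F# A
F#m: F# A C#
Common to both → F#, A.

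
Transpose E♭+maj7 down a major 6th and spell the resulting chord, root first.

Gb, Bb, D, F

Eb down a major 6th → Gb. New chord: Gb augmented major seventh.
Gb — root
Bb — major 3rd
D — augmented 5th
F — major 7th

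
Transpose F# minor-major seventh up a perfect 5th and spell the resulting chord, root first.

C# – E – G# – B#

A perfect 5th up from F# is C#, so the new chord is C# minor-major seventh.
Root: C#
Minor 3rd (3rd): E
Perfect 5th (5th): G#
Major 7th (7th): B#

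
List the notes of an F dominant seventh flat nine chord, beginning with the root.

F A C Eb Gb

F dominant seventh flat nine is a dominant seventh flat nine built on F.
Root: F
Major 3rd (3rd): A
Perfect 5th (5th): C
Minor 7th (7th): Eb
Minor 9th (9th): Gb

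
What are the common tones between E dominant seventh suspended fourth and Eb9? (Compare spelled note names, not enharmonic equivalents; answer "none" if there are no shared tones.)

none

E dominant seventh suspended fourth: E A B D
Eb9: Eb G Bb Db F
Common to both → none.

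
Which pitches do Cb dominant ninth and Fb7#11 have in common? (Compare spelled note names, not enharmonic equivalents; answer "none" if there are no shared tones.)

Cb

Cb dominant ninth = Cb, Eb, Gb, Bbb, Db.
Fb7#11 = Fb, Ab, Cb, Ebb, Bb.
Shared: Cb.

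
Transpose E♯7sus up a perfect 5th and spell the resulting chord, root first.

B# – E# – F## – A#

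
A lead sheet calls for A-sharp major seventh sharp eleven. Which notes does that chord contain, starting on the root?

A-sharp major seventh sharp eleven: major seventh sharp eleven on A#.
- root: A#
- major 3rd: C##
- perfect 5th: E#
- major 7th: G##
- augmented 11th: D##

A#, C##, E#, G##, D##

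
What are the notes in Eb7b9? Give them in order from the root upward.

Eb, G, Bb, Db, Fb

Root Eb, quality dominant seventh flat nine:
Eb — root
G — major 3rd
Bb — perfect 5th
Db — minor 7th
Fb — minor 9th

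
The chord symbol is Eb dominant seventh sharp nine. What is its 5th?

Bb

Root of Eb dominant seventh sharp nine = Eb. The 5th is a perfect 5th: Eb up a perfect 5th → Bb.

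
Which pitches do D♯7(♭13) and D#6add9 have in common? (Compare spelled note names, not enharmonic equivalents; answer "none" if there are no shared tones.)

D♯7(♭13): D# F## A# C# B
D#6add9: D# F## A# B# E#
Common to both → D#, F##, A#.

D#, F##, A#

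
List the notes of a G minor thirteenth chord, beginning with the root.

G minor thirteenth: minor thirteenth on G.
- root: G
- minor 3rd: Bb
- perfect 5th: D
- minor 7th: F
- major 9th: A
- perfect 11th: C
- major 13th: E

G, Bb, D, F, A, C, E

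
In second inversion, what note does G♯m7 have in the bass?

G♯m7 in root position is G#–B–D#–F#.
Second inversion places the fifth in the bass, which is D#.

D#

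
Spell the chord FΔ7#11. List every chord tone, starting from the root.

Root F, quality major seventh sharp eleven:
- root: F
- major 3rd: A
- perfect 5th: C
- major 7th: E
- augmented 11th: B

F, A, C, E, B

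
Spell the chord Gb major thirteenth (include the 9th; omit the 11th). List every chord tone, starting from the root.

G-flat – B-flat – D-flat – F – A-flat – E-flat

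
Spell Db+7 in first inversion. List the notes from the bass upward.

F, A, Cb, Db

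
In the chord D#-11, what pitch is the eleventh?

G#

Root of D#-11 = D#. The 11th is a perfect 11th: D# up a perfect 11th → G#.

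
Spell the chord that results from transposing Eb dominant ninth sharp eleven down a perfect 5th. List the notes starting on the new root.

Transposed root: Eb → Ab (perfect 5th down). So we spell Ab dominant ninth sharp eleven:
Root: Ab
Major 3rd (3rd): C
Perfect 5th (5th): Eb
Minor 7th (7th): Gb
Major 9th (9th): Bb
Augmented 11th (11th): D

Ab, C, Eb, Gb, Bb, D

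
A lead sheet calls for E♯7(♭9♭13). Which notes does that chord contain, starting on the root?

E♯7(♭9♭13): dominant seventh flat nine flat thirteen on E#.
Root: E#
Major 3rd (3rd): G##
Perfect 5th (5th): B#
Minor 7th (7th): D#
Minor 9th (9th): F#
Minor 13th (13th): C#

E#, G##, B#, D#, F#, C#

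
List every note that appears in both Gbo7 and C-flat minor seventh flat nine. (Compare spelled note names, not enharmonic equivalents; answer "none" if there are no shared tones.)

Gb  Bbb  Dbb

Gbo7: Gb Bbb Dbb Fbb
C-flat minor seventh flat nine: Cb Ebb Gb Bbb Dbb
Common to both → Gb, Bbb, Dbb.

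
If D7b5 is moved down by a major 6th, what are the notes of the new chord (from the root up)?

D down a major 6th → F. New chord: F dominant seventh flat five.
- root: F
- major 3rd: A
- diminished 5th: C♭
- minor 7th: E♭

F  A  C♭  E♭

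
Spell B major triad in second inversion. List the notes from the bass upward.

B major triad = B–D#–F#; second inversion → fifth (F#) lowest.

F#, B, D#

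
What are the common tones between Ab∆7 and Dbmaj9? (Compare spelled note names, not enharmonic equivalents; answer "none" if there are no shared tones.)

Ab∆7 = Ab, C, Eb, G.
Dbmaj9 = Db, F, Ab, C, Eb.
Shared: Ab, C, Eb.

Ab – C – Eb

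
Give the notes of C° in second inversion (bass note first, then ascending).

C° = C–Eb–Gb; second inversion → fifth (Gb) lowest.

Gb C Eb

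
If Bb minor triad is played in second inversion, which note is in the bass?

Bb minor triad in root position is Bb–Db–F.
Second inversion places the fifth in the bass, which is F.

F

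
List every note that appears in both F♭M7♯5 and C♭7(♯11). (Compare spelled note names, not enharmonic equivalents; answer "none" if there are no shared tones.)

Eb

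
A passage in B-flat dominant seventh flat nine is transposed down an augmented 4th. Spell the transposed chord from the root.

F-flat A-flat C-flat E-double-flat G-double-flat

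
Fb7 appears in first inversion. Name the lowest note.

Fb7 = Fb–Ab–Cb–Ebb. First inversion → third in the bass = Ab.

Ab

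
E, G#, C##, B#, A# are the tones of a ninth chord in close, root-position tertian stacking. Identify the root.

A#

Arranged so that each adjacent pair is a third by letter name: A# – C## – E – G# – B#.
The bottom of that stack, A#, is the root (this is A# dominant ninth flat five).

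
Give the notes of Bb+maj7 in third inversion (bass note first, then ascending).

A Bb D F#

In root position, Bb+maj7 is Bb–D–F#–A.
Third inversion puts the seventh (A) in the bass.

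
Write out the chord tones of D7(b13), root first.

D7(b13): dominant seventh flat thirteen on D.
Root: D
Major 3rd (3rd): F#
Perfect 5th (5th): A
Minor 7th (7th): C
Minor 13th (13th): Bb

D, F#, A, C, Bb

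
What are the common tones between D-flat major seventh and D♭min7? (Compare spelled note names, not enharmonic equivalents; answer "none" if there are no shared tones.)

Db  Ab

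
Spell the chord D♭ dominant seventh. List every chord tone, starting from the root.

Root D♭, quality dominant seventh:
D♭ — root
F — major 3rd
A♭ — perfect 5th
C♭ — minor 7th

D♭, F, A♭, C♭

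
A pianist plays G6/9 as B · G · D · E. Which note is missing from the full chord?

A

The full G6/9 chord is G, B, D, E, A.
Comparing with the voicing, the major 9th (9th) — A — is absent.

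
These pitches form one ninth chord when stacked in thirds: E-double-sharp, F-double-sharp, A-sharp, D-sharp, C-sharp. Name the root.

Arranged so that each adjacent pair is a third by letter name: D-sharp – F-double-sharp – A-sharp – C-sharp – E-double-sharp.
The bottom of that stack, D-sharp, is the root (this is D-sharp dominant seventh sharp nine).

D-sharp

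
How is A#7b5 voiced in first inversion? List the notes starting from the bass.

C## E G# A#

A#7b5 = A#–C##–E–G#; first inversion → third (C##) lowest.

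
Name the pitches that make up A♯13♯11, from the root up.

A#  C##  E#  G#  B#  D##  F##

A♯13♯11: dominant thirteenth sharp eleven on A#.
- root: A#
- major 3rd: C##
- perfect 5th: E#
- minor 7th: G#
- major 9th: B#
- augmented 11th: D##
- major 13th: F##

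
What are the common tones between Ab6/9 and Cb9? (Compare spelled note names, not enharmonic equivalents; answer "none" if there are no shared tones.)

E♭

Ab6/9: A♭ C E♭ F B♭
Cb9: C♭ E♭ G♭ B𝄫 D♭
Common to both → E♭.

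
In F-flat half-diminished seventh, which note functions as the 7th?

F-flat half-diminished seventh is built on F-flat; its 7th is a minor 7th above the root.
A seventh above F uses the letter E, and the minor 7th above F-flat is E-double-flat.

E-double-flat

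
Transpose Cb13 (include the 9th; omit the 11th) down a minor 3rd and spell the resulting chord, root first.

A minor 3rd down from Cb is Ab, so the new chord is Ab dominant thirteenth.
- root: Ab
- major 3rd: C
- perfect 5th: Eb
- minor 7th: Gb
- major 9th: Bb
- major 13th: F

Ab, C, Eb, Gb, Bb, F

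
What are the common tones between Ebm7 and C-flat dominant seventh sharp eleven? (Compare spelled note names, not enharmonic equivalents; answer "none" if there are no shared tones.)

Ebm7: Eb Gb Bb Db
C-flat dominant seventh sharp eleven: Cb Eb Gb Bbb F
Common to both → Eb, Gb.

Eb, Gb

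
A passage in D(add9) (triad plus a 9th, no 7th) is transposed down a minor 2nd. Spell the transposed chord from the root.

C♯ E♯ G♯ D♯

Transposed root: D → C♯ (minor 2nd down). So we spell C♯ added-ninth:
root → C♯
3rd (major 3rd) → E♯
5th (perfect 5th) → G♯
9th (major 9th) → D♯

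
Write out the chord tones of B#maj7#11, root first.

B#  D##  F##  A##  E##

B#maj7#11 is a major seventh sharp eleven built on B#.
Root: B#
Major 3rd (3rd): D##
Perfect 5th (5th): F##
Major 7th (7th): A##
Augmented 11th (11th): E##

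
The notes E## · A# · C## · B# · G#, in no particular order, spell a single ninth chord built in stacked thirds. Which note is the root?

Stacking in thirds gives A# – C## – E## – G# – B#, so A# is the root — A# dominant ninth sharp five.

A#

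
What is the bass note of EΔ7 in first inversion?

G#

EΔ7 = E–G#–B–D#. First inversion → third in the bass = G#.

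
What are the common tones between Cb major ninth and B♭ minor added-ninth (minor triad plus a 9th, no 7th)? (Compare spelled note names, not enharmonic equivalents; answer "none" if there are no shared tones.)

B-flat – D-flat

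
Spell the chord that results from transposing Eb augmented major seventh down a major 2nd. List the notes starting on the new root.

D-flat, F, A, C

E-flat down a major 2nd → D-flat. New chord: D-flat augmented major seventh.
D-flat — root
F — major 3rd
A — augmented 5th
C — major 7th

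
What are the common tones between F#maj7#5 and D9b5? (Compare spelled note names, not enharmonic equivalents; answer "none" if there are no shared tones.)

F#maj7#5 = F#, A#, C##, E#.
D9b5 = D, F#, Ab, C, E.
Shared: F#.

F#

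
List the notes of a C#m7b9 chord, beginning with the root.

Root C♯, quality minor seventh flat nine:
root → C♯
3rd (minor 3rd) → E
5th (perfect 5th) → G♯
7th (minor 7th) → B
9th (minor 9th) → D

C♯ – E – G♯ – B – D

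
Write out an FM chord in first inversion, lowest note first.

A, C, F

FM = F–A–C; first inversion → third (A) lowest.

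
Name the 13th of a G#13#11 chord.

E♯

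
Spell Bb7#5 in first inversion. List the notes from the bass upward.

Bb7#5 = Bb–D–F#–Ab; first inversion → third (D) lowest.

D, F#, Ab, Bb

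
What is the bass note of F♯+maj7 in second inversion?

F♯+maj7 in root position is F#–A#–C##–E#.
Second inversion places the fifth in the bass, which is C##.

C##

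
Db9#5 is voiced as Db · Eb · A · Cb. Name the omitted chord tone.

Db9#5 = Db, F, A, Cb, Eb. The voicing lacks the 3rd (major 3rd), F.

F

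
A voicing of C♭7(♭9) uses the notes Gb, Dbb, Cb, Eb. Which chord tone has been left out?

C♭7(♭9) = Cb, Eb, Gb, Bbb, Dbb. The voicing lacks the 7th (minor 7th), Bbb.

Bbb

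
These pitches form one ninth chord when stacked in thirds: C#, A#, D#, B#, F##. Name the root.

Arranged so that each adjacent pair is a third by letter name: B# – D# – F## – A# – C#.
The bottom of that stack, B#, is the root (this is B# minor seventh flat nine).

B#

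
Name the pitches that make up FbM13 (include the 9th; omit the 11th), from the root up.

Fb Ab Cb Eb Gb Db

Root Fb, quality major thirteenth:
root → Fb
3rd (major 3rd) → Ab
5th (perfect 5th) → Cb
7th (major 7th) → Eb
9th (major 9th) → Gb
13th (major 13th) → Db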